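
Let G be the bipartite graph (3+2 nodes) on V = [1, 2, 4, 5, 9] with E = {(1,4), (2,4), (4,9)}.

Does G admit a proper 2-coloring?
A valid 2-coloring: color 1: [4, 5]; color 2: [1, 2, 9].
(χ(G) = 2 ≤ 2.)

Yes, G is 2-colorable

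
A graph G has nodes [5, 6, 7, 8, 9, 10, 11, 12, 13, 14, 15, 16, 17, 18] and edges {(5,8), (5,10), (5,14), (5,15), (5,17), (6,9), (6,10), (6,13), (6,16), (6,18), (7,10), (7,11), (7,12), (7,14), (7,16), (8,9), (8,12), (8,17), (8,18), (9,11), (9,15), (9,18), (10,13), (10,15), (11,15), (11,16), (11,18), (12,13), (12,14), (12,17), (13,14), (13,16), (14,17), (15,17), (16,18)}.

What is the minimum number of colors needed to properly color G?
Clique number ω(G) = 3 (lower bound: χ ≥ ω).
Suppose a proper 3-coloring c exists. The clique [5, 8, 17] takes 3 distinct colors; by symmetry let c(5) = 1, c(8) = 2, c(17) = 3.
- Vertex 12: neighbors [8, 17] already have colors [2, 3] ⇒ c(12) = 1.
- Vertex 15: neighbors [5, 17] already have colors [1, 3] ⇒ c(15) = 2.
- Vertex 10: neighbors [5, 15] already have colors [1, 2] ⇒ c(10) = 3.
- Vertex 7: neighbors [12, 10] already have colors [1, 3] ⇒ c(7) = 2.
- Vertex 14: neighbors [5, 7, 17] already have colors [1, 2, 3] — all 3 colors blocked. Contradiction.
The forced assignments end in a contradiction, so G has no proper 3-coloring (χ ≥ 4).
The coloring below uses 4 colors, so χ(G) = 4.
A valid 4-coloring: color 1: [9, 10, 16, 17]; color 2: [12, 15, 18]; color 3: [6, 8, 11, 14]; color 4: [5, 7, 13].

χ(G) = 4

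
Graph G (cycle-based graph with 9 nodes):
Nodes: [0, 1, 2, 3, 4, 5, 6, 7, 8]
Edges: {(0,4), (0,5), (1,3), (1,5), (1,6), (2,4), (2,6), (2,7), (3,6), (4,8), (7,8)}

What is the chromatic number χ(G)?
χ(G) = 3

Clique number ω(G) = 3 (lower bound: χ ≥ ω).
The clique on [1, 3, 6] has size 3, forcing χ ≥ 3, and the coloring below uses 3 colors, so χ(G) = 3.
A valid 3-coloring: color 1: [0, 1, 2, 8]; color 2: [4, 5, 6, 7]; color 3: [3].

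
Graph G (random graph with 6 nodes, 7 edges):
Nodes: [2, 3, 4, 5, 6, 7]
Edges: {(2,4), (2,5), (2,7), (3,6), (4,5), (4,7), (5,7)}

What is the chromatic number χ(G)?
χ(G) = 4

Clique number ω(G) = 4 (lower bound: χ ≥ ω).
The clique on [2, 4, 5, 7] has size 4, forcing χ ≥ 4, and the coloring below uses 4 colors, so χ(G) = 4.
A valid 4-coloring: color 1: [3, 4]; color 2: [5, 6]; color 3: [2]; color 4: [7].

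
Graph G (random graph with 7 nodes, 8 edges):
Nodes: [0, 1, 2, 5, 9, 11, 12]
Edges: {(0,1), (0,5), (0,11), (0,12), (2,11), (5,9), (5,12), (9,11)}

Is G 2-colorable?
The clique on vertices [0, 5, 12] has size 3 > 2, so it alone needs 3 colors.

No, G is not 2-colorable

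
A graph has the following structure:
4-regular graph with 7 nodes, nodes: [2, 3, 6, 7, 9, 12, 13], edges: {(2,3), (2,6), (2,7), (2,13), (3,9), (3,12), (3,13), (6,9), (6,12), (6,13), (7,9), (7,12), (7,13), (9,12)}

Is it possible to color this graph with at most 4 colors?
A valid 4-coloring: color 1: [12, 13]; color 2: [2, 9]; color 3: [3, 6, 7].
(χ(G) = 3 ≤ 4.)

Yes, G is 4-colorable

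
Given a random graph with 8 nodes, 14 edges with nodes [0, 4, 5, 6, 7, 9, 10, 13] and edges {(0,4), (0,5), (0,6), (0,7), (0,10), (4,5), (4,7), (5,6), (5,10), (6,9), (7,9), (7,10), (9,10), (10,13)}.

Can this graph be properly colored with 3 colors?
Yes, G is 3-colorable

A valid 3-coloring: color 1: [0, 9, 13]; color 2: [4, 6, 10]; color 3: [5, 7].
(χ(G) = 3 ≤ 3.)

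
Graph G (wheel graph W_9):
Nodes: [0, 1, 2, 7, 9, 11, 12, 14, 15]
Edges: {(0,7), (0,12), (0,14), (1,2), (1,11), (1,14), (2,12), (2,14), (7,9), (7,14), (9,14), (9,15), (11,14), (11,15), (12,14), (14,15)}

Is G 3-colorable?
Yes, G is 3-colorable

A valid 3-coloring: color 1: [14]; color 2: [0, 2, 9, 11]; color 3: [1, 7, 12, 15].
(χ(G) = 3 ≤ 3.)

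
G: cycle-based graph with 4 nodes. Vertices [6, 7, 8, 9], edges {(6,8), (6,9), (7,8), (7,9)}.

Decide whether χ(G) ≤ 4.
Yes, G is 4-colorable

A valid 4-coloring: color 1: [8, 9]; color 2: [6, 7].
(χ(G) = 2 ≤ 4.)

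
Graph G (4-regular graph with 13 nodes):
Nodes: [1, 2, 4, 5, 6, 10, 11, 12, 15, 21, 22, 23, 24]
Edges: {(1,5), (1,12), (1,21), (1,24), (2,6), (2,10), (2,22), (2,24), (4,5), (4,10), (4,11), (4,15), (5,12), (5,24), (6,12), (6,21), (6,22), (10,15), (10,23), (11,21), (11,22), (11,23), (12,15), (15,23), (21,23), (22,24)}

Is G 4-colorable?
A valid 4-coloring: color 1: [2, 5, 15, 21]; color 2: [1, 6, 10, 11]; color 3: [4, 12, 23, 24]; color 4: [22].
(χ(G) = 4 ≤ 4.)

Yes, G is 4-colorable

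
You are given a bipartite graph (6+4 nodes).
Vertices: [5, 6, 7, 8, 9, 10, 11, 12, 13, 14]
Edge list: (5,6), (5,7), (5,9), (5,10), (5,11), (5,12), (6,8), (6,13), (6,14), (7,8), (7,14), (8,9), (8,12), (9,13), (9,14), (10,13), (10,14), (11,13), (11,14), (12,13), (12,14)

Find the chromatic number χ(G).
Clique number ω(G) = 2 (lower bound: χ ≥ ω).
The graph is bipartite (no odd cycle), so 2 colors suffice: χ(G) = 2.
A valid 2-coloring: color 1: [5, 8, 13, 14]; color 2: [6, 7, 9, 10, 11, 12].

χ(G) = 2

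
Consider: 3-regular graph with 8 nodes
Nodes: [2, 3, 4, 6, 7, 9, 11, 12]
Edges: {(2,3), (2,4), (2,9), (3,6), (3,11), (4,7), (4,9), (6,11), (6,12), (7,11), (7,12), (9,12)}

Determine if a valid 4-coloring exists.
Yes, G is 4-colorable

A valid 4-coloring: color 1: [2, 6, 7]; color 2: [4, 11, 12]; color 3: [3, 9].
(χ(G) = 3 ≤ 4.)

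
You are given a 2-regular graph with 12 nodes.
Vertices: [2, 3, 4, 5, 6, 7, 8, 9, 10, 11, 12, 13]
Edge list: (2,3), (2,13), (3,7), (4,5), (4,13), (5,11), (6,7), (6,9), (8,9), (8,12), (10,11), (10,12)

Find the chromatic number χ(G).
χ(G) = 2

Clique number ω(G) = 2 (lower bound: χ ≥ ω).
The graph is bipartite (no odd cycle), so 2 colors suffice: χ(G) = 2.
A valid 2-coloring: color 1: [2, 4, 7, 9, 11, 12]; color 2: [3, 5, 6, 8, 10, 13].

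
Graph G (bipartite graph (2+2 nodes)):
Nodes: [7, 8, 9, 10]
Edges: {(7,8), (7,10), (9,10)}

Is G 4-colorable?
A valid 4-coloring: color 1: [7, 9]; color 2: [8, 10].
(χ(G) = 2 ≤ 4.)

Yes, G is 4-colorable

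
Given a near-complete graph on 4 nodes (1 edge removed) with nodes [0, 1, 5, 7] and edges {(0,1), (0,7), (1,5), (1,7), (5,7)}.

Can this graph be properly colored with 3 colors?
Yes, G is 3-colorable

A valid 3-coloring: color 1: [1]; color 2: [7]; color 3: [0, 5].
(χ(G) = 3 ≤ 3.)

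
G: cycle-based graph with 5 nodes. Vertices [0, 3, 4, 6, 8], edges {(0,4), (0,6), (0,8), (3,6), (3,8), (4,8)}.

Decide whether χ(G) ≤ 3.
A valid 3-coloring: color 1: [6, 8]; color 2: [0, 3]; color 3: [4].
(χ(G) = 3 ≤ 3.)

Yes, G is 3-colorable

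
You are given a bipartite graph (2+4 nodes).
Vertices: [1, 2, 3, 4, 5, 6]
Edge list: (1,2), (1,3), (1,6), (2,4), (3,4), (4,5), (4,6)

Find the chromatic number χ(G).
Clique number ω(G) = 2 (lower bound: χ ≥ ω).
The graph is bipartite (no odd cycle), so 2 colors suffice: χ(G) = 2.
A valid 2-coloring: color 1: [1, 4]; color 2: [2, 3, 5, 6].

χ(G) = 2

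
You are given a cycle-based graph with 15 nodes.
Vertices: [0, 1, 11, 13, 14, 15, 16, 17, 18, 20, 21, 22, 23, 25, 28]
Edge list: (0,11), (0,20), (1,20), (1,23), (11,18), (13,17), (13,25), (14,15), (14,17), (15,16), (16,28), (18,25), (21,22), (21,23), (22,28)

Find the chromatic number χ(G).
Clique number ω(G) = 2 (lower bound: χ ≥ ω).
Odd cycle [28, 16, 15, 14, 17, 13, 25, 18, 11, 0, 20, 1, 23, 21, 22] needs 3 colors (χ ≥ 3).
The coloring below uses 3 colors, so χ(G) = 3.
A valid 3-coloring: color 1: [11, 15, 17, 20, 21, 25, 28]; color 2: [0, 1, 13, 14, 16, 18, 22]; color 3: [23].

χ(G) = 3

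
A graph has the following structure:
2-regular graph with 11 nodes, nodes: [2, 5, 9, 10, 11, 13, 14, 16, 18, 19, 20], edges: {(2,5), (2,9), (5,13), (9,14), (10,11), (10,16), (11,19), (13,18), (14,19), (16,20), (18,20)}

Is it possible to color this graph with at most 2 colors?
Odd cycle [16, 20, 18, 13, 5, 2, 9, 14, 19, 11, 10] needs 3 colors (χ ≥ 3).
Hence χ(G) ≥ 3 > 2, so no proper 2-coloring exists.

No, G is not 2-colorable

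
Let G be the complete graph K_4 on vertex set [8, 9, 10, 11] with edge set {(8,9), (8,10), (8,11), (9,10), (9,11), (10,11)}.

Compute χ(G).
Clique number ω(G) = 4 (lower bound: χ ≥ ω).
The clique on [8, 9, 10, 11] has size 4, forcing χ ≥ 4, and the coloring below uses 4 colors, so χ(G) = 4.
A valid 4-coloring: color 1: [10]; color 2: [8]; color 3: [9]; color 4: [11].

χ(G) = 4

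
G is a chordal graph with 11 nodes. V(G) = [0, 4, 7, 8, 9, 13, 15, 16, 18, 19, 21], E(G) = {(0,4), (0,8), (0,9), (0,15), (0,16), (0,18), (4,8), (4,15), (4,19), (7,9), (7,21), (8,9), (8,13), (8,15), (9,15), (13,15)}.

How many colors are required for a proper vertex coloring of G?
χ(G) = 4

Clique number ω(G) = 4 (lower bound: χ ≥ ω).
The clique on [0, 8, 9, 15] has size 4, forcing χ ≥ 4, and the coloring below uses 4 colors, so χ(G) = 4.
A valid 4-coloring: color 1: [0, 7, 13, 19]; color 2: [8, 16, 18, 21]; color 3: [15]; color 4: [4, 9].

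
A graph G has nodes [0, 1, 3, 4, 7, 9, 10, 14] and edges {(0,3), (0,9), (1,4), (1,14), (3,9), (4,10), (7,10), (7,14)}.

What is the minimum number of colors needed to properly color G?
χ(G) = 3

Clique number ω(G) = 3 (lower bound: χ ≥ ω).
The clique on [0, 3, 9] has size 3, forcing χ ≥ 3, and the coloring below uses 3 colors, so χ(G) = 3.
A valid 3-coloring: color 1: [0, 1, 10]; color 2: [4, 7, 9]; color 3: [3, 14].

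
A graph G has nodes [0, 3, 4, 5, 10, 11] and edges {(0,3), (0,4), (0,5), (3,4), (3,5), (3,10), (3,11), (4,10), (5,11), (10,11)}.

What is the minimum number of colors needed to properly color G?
Clique number ω(G) = 3 (lower bound: χ ≥ ω).
Odd cycle [0, 5, 11, 10, 4] needs 3 colors (χ ≥ 3).
Vertex 3 is adjacent to every vertex of [0, 4, 5, 10, 11], which already need 3 colors among themselves, so 3 needs a new color (χ ≥ 4).
The coloring below uses 4 colors, so χ(G) = 4.
A valid 4-coloring: color 1: [3]; color 2: [0, 10]; color 3: [4, 5]; color 4: [11].

χ(G) = 4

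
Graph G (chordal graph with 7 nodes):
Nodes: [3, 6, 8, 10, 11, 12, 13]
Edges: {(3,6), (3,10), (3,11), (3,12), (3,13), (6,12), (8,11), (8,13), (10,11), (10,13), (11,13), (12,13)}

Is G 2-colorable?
The clique on vertices [3, 10, 11, 13] has size 4 > 2, so it alone needs 4 colors.

No, G is not 2-colorable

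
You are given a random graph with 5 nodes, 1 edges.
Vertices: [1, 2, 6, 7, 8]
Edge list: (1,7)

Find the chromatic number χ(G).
χ(G) = 2

Clique number ω(G) = 2 (lower bound: χ ≥ ω).
The graph is bipartite (no odd cycle), so 2 colors suffice: χ(G) = 2.
A valid 2-coloring: color 1: [2, 6, 7, 8]; color 2: [1].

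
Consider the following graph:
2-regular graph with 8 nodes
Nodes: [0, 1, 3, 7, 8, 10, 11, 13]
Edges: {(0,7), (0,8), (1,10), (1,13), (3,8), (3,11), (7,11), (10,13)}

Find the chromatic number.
χ(G) = 3

Clique number ω(G) = 3 (lower bound: χ ≥ ω).
The clique on [1, 10, 13] has size 3, forcing χ ≥ 3, and the coloring below uses 3 colors, so χ(G) = 3.
A valid 3-coloring: color 1: [1, 8, 11]; color 2: [3, 7, 10]; color 3: [0, 13].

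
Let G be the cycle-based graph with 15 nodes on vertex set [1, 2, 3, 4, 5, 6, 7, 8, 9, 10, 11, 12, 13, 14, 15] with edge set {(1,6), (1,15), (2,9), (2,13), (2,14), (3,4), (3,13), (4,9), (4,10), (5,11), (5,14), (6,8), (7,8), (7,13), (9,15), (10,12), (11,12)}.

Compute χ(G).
χ(G) = 3

Clique number ω(G) = 2 (lower bound: χ ≥ ω).
Odd cycle [3, 13, 2, 9, 4] needs 3 colors (χ ≥ 3).
The coloring below uses 3 colors, so χ(G) = 3.
A valid 3-coloring: color 1: [1, 8, 9, 10, 11, 13, 14]; color 2: [2, 4, 5, 6, 7, 12, 15]; color 3: [3].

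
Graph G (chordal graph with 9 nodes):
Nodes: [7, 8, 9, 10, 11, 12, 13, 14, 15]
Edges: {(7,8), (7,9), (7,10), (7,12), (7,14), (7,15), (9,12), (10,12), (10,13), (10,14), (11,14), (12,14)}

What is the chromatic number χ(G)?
χ(G) = 4

Clique number ω(G) = 4 (lower bound: χ ≥ ω).
The clique on [7, 10, 12, 14] has size 4, forcing χ ≥ 4, and the coloring below uses 4 colors, so χ(G) = 4.
A valid 4-coloring: color 1: [7, 11, 13]; color 2: [8, 12, 15]; color 3: [9, 10]; color 4: [14].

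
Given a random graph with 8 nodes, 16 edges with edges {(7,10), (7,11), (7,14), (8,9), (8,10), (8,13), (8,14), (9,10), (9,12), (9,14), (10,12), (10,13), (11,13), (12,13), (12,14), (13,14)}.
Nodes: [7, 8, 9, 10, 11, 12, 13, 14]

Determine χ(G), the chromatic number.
Clique number ω(G) = 3 (lower bound: χ ≥ ω).
The clique on [8, 9, 10] has size 3, forcing χ ≥ 3, and the coloring below uses 3 colors, so χ(G) = 3.
A valid 3-coloring: color 1: [10, 11, 14]; color 2: [7, 9, 13]; color 3: [8, 12].

χ(G) = 3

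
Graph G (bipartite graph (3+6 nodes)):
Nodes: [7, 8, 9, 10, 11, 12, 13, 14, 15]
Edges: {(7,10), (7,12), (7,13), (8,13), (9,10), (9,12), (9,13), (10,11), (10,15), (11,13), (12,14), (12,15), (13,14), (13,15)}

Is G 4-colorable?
Yes, G is 4-colorable

A valid 4-coloring: color 1: [10, 12, 13]; color 2: [7, 8, 9, 11, 14, 15].
(χ(G) = 2 ≤ 4.)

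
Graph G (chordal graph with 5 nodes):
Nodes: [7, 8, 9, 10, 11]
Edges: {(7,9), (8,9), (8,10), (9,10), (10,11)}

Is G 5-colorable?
Yes, G is 5-colorable

A valid 5-coloring: color 1: [7, 10]; color 2: [9, 11]; color 3: [8].
(χ(G) = 3 ≤ 5.)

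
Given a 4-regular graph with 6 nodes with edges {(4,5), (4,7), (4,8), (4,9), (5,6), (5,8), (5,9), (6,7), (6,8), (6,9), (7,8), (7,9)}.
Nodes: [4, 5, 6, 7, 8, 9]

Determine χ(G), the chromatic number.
χ(G) = 3

Clique number ω(G) = 3 (lower bound: χ ≥ ω).
The clique on [4, 5, 8] has size 3, forcing χ ≥ 3, and the coloring below uses 3 colors, so χ(G) = 3.
A valid 3-coloring: color 1: [5, 7]; color 2: [8, 9]; color 3: [4, 6].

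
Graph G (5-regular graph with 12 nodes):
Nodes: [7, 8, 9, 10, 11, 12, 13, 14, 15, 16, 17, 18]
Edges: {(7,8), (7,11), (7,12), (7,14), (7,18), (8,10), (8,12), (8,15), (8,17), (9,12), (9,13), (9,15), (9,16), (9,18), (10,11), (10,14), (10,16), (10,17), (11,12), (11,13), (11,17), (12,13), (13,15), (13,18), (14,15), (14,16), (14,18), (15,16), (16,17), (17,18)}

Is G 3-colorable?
Suppose a proper 3-coloring c exists. The clique [7, 8, 12] takes 3 distinct colors; by symmetry let c(7) = 1, c(8) = 2, c(12) = 3.
- Vertex 11: neighbors [7, 12] already have colors [1, 3] ⇒ c(11) = 2.
- Vertex 13: neighbors [11, 12] already have colors [2, 3] ⇒ c(13) = 1.
- Vertex 9: neighbors [13, 12] already have colors [1, 3] ⇒ c(9) = 2.
- Vertex 15: neighbors [13, 8] already have colors [1, 2] ⇒ c(15) = 3.
- Vertex 14: neighbors [7, 15] already have colors [1, 3] ⇒ c(14) = 2.
- Vertex 16: neighbors [9, 15] already have colors [2, 3] ⇒ c(16) = 1.
- Vertex 17: neighbors [16, 8] already have colors [1, 2] ⇒ c(17) = 3.
- Vertex 10: neighbors [16, 8, 17] already have colors [1, 2, 3] — all 3 colors blocked. Contradiction.
The forced assignments end in a contradiction, so G has no proper 3-coloring (χ ≥ 4).

No, G is not 3-colorable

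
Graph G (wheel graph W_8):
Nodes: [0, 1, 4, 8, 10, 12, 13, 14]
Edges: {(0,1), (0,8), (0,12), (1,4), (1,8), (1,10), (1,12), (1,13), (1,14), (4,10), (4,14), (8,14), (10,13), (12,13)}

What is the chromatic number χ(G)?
Clique number ω(G) = 3 (lower bound: χ ≥ ω).
Odd cycle [14, 4, 10, 13, 12, 0, 8] needs 3 colors (χ ≥ 3).
Vertex 1 is adjacent to every vertex of [0, 4, 8, 10, 12, 13, 14], which already need 3 colors among themselves, so 1 needs a new color (χ ≥ 4).
The coloring below uses 4 colors, so χ(G) = 4.
A valid 4-coloring: color 1: [1]; color 2: [0, 10, 14]; color 3: [4, 8, 13]; color 4: [12].

χ(G) = 4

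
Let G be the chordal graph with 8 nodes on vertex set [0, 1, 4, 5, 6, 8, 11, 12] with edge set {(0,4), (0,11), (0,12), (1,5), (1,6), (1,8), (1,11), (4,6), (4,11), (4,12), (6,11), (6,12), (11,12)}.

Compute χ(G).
Clique number ω(G) = 4 (lower bound: χ ≥ ω).
The clique on [0, 4, 11, 12] has size 4, forcing χ ≥ 4, and the coloring below uses 4 colors, so χ(G) = 4.
A valid 4-coloring: color 1: [5, 8, 11]; color 2: [1, 4]; color 3: [0, 6]; color 4: [12].

χ(G) = 4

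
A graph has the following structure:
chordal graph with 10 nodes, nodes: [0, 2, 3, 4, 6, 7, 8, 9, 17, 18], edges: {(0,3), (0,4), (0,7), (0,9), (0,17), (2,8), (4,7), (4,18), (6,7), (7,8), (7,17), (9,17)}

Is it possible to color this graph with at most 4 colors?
A valid 4-coloring: color 1: [0, 6, 8, 18]; color 2: [2, 3, 7, 9]; color 3: [4, 17].
(χ(G) = 3 ≤ 4.)

Yes, G is 4-colorable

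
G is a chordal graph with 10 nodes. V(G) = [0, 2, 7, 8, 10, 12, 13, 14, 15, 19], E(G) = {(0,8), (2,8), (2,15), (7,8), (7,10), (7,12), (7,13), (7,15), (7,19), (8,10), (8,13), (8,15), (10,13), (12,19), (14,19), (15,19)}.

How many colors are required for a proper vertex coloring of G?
Clique number ω(G) = 4 (lower bound: χ ≥ ω).
The clique on [7, 8, 10, 13] has size 4, forcing χ ≥ 4, and the coloring below uses 4 colors, so χ(G) = 4.
A valid 4-coloring: color 1: [0, 2, 7, 14]; color 2: [8, 19]; color 3: [12, 13, 15]; color 4: [10].

χ(G) = 4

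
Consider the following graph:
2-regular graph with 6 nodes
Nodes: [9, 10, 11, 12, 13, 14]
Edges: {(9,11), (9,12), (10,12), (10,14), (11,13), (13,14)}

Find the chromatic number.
χ(G) = 2

Clique number ω(G) = 2 (lower bound: χ ≥ ω).
The graph is bipartite (no odd cycle), so 2 colors suffice: χ(G) = 2.
A valid 2-coloring: color 1: [11, 12, 14]; color 2: [9, 10, 13].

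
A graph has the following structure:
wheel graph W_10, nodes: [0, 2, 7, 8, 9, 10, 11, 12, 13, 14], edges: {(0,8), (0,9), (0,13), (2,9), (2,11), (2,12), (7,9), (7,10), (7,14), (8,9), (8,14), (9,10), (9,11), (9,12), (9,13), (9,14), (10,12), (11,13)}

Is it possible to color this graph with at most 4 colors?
Yes, G is 4-colorable

A valid 4-coloring: color 1: [9]; color 2: [2, 8, 10, 13]; color 3: [0, 7, 11, 12]; color 4: [14].
(χ(G) = 4 ≤ 4.)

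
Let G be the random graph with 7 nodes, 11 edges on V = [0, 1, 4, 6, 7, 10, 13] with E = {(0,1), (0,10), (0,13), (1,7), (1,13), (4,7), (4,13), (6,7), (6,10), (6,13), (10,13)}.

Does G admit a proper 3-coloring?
Yes, G is 3-colorable

A valid 3-coloring: color 1: [7, 13]; color 2: [0, 4, 6]; color 3: [1, 10].
(χ(G) = 3 ≤ 3.)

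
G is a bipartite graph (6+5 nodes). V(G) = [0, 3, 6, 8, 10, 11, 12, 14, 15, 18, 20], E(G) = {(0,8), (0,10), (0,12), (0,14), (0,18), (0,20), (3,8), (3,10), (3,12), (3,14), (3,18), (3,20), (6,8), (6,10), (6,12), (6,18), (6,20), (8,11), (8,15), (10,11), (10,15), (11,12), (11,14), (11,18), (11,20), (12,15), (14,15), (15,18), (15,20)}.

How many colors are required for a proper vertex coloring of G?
Clique number ω(G) = 2 (lower bound: χ ≥ ω).
The graph is bipartite (no odd cycle), so 2 colors suffice: χ(G) = 2.
A valid 2-coloring: color 1: [0, 3, 6, 11, 15]; color 2: [8, 10, 12, 14, 18, 20].

χ(G) = 2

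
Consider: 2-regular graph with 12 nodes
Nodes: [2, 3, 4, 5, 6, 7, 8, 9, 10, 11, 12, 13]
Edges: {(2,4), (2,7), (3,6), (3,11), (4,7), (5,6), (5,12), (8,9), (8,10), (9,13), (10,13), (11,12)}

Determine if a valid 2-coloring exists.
No, G is not 2-colorable

The clique on vertices [2, 4, 7] has size 3 > 2, so it alone needs 3 colors.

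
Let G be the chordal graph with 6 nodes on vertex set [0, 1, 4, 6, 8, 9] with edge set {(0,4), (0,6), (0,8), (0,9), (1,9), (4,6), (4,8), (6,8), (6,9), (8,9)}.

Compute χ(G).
Clique number ω(G) = 4 (lower bound: χ ≥ ω).
The clique on [0, 6, 8, 9] has size 4, forcing χ ≥ 4, and the coloring below uses 4 colors, so χ(G) = 4.
A valid 4-coloring: color 1: [4, 9]; color 2: [0, 1]; color 3: [8]; color 4: [6].

χ(G) = 4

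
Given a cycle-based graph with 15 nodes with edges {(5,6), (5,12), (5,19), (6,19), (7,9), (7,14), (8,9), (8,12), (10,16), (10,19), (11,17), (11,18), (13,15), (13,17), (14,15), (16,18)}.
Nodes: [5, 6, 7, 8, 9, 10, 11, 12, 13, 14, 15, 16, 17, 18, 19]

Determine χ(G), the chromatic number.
Clique number ω(G) = 3 (lower bound: χ ≥ ω).
The clique on [5, 6, 19] has size 3, forcing χ ≥ 3, and the coloring below uses 3 colors, so χ(G) = 3.
A valid 3-coloring: color 1: [5, 7, 8, 10, 15, 17, 18]; color 2: [9, 11, 12, 13, 14, 16, 19]; color 3: [6].

χ(G) = 3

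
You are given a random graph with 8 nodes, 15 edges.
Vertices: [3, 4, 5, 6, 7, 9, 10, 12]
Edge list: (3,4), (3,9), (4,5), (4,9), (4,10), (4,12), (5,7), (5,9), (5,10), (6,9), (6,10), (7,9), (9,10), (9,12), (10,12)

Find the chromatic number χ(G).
Clique number ω(G) = 4 (lower bound: χ ≥ ω).
The clique on [4, 9, 10, 12] has size 4, forcing χ ≥ 4, and the coloring below uses 4 colors, so χ(G) = 4.
A valid 4-coloring: color 1: [9]; color 2: [4, 6, 7]; color 3: [3, 10]; color 4: [5, 12].

χ(G) = 4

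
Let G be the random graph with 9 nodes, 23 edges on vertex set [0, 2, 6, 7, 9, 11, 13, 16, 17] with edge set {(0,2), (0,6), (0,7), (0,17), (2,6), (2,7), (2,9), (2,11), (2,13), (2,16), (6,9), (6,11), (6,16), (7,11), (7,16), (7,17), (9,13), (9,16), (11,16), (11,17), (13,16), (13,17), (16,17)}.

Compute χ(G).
χ(G) = 4

Clique number ω(G) = 4 (lower bound: χ ≥ ω).
The clique on [7, 11, 16, 17] has size 4, forcing χ ≥ 4, and the coloring below uses 4 colors, so χ(G) = 4.
A valid 4-coloring: color 1: [2, 17]; color 2: [0, 16]; color 3: [6, 7, 13]; color 4: [9, 11].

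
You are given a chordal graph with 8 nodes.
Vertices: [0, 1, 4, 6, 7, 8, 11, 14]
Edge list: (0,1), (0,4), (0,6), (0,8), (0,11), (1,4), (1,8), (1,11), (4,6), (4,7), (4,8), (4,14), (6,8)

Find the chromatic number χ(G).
χ(G) = 4

Clique number ω(G) = 4 (lower bound: χ ≥ ω).
The clique on [0, 1, 4, 8] has size 4, forcing χ ≥ 4, and the coloring below uses 4 colors, so χ(G) = 4.
A valid 4-coloring: color 1: [4, 11]; color 2: [0, 7, 14]; color 3: [8]; color 4: [1, 6].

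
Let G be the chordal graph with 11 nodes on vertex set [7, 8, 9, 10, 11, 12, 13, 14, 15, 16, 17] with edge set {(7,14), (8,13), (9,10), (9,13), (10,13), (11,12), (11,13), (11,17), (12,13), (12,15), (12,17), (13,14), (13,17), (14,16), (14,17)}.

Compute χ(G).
Clique number ω(G) = 4 (lower bound: χ ≥ ω).
The clique on [11, 12, 13, 17] has size 4, forcing χ ≥ 4, and the coloring below uses 4 colors, so χ(G) = 4.
A valid 4-coloring: color 1: [7, 13, 15, 16]; color 2: [8, 10, 17]; color 3: [9, 12, 14]; color 4: [11].

χ(G) = 4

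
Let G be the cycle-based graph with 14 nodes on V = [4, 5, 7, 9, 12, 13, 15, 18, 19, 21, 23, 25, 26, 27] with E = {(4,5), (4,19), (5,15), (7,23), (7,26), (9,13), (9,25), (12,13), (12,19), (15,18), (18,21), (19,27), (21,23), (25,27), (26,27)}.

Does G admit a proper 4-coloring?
Yes, G is 4-colorable

A valid 4-coloring: color 1: [5, 13, 18, 19, 23, 25, 26]; color 2: [4, 7, 9, 12, 15, 21, 27].
(χ(G) = 2 ≤ 4.)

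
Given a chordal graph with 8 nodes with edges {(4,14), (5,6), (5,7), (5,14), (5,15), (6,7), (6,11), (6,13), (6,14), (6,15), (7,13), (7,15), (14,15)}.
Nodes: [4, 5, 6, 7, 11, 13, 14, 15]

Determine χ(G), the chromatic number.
Clique number ω(G) = 4 (lower bound: χ ≥ ω).
The clique on [5, 6, 14, 15] has size 4, forcing χ ≥ 4, and the coloring below uses 4 colors, so χ(G) = 4.
A valid 4-coloring: color 1: [4, 6]; color 2: [5, 11, 13]; color 3: [15]; color 4: [7, 14].

χ(G) = 4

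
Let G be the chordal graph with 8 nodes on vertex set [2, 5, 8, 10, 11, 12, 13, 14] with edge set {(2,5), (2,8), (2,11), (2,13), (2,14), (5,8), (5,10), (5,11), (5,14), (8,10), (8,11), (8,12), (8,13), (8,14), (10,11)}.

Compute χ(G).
χ(G) = 4

Clique number ω(G) = 4 (lower bound: χ ≥ ω).
The clique on [2, 5, 8, 11] has size 4, forcing χ ≥ 4, and the coloring below uses 4 colors, so χ(G) = 4.
A valid 4-coloring: color 1: [8]; color 2: [5, 12, 13]; color 3: [2, 10]; color 4: [11, 14].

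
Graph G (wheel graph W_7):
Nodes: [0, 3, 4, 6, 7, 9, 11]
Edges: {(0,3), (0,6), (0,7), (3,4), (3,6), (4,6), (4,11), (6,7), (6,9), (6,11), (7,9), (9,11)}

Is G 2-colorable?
The clique on vertices [0, 3, 6] has size 3 > 2, so it alone needs 3 colors.

No, G is not 2-colorable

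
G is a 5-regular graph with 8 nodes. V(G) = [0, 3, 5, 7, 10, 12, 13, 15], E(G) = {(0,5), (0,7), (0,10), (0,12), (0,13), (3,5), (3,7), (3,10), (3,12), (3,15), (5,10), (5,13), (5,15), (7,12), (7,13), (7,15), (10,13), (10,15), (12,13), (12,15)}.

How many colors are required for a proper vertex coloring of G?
Clique number ω(G) = 4 (lower bound: χ ≥ ω).
The clique on [0, 5, 10, 13] has size 4, forcing χ ≥ 4, and the coloring below uses 4 colors, so χ(G) = 4.
A valid 4-coloring: color 1: [13, 15]; color 2: [0, 3]; color 3: [5, 12]; color 4: [7, 10].

χ(G) = 4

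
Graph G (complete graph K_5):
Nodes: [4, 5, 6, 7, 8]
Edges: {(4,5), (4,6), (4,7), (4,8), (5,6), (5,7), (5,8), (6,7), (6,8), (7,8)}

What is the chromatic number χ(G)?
Clique number ω(G) = 5 (lower bound: χ ≥ ω).
The clique on [4, 5, 6, 7, 8] has size 5, forcing χ ≥ 5, and the coloring below uses 5 colors, so χ(G) = 5.
A valid 5-coloring: color 1: [4]; color 2: [8]; color 3: [6]; color 4: [5]; color 5: [7].

χ(G) = 5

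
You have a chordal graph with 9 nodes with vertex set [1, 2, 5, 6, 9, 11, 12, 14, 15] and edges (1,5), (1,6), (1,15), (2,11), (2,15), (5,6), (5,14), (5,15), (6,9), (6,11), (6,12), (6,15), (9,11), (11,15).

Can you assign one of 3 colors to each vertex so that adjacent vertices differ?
The clique on vertices [1, 5, 6, 15] has size 4 > 3, so it alone needs 4 colors.

No, G is not 3-colorable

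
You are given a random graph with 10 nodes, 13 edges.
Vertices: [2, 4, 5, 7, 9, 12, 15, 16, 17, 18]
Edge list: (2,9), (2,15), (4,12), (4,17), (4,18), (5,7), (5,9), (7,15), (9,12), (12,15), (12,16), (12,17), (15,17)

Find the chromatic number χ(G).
Clique number ω(G) = 3 (lower bound: χ ≥ ω).
The clique on [4, 12, 17] has size 3, forcing χ ≥ 3, and the coloring below uses 3 colors, so χ(G) = 3.
A valid 3-coloring: color 1: [2, 5, 12, 18]; color 2: [4, 9, 15, 16]; color 3: [7, 17].

χ(G) = 3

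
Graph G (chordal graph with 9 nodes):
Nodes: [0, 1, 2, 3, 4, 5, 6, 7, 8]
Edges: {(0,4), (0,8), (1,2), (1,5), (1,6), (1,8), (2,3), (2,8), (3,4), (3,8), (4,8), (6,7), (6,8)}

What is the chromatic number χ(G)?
Clique number ω(G) = 3 (lower bound: χ ≥ ω).
The clique on [0, 4, 8] has size 3, forcing χ ≥ 3, and the coloring below uses 3 colors, so χ(G) = 3.
A valid 3-coloring: color 1: [5, 7, 8]; color 2: [0, 1, 3]; color 3: [2, 4, 6].

χ(G) = 3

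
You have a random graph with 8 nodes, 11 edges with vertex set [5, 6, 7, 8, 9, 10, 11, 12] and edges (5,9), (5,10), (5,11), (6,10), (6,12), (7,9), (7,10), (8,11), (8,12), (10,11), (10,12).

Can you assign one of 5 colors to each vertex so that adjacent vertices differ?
A valid 5-coloring: color 1: [8, 9, 10]; color 2: [5, 7, 12]; color 3: [6, 11].
(χ(G) = 3 ≤ 5.)

Yes, G is 5-colorable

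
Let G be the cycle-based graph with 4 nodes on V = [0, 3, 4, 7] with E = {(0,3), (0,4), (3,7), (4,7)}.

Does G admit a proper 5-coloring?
Yes, G is 5-colorable

A valid 5-coloring: color 1: [3, 4]; color 2: [0, 7].
(χ(G) = 2 ≤ 5.)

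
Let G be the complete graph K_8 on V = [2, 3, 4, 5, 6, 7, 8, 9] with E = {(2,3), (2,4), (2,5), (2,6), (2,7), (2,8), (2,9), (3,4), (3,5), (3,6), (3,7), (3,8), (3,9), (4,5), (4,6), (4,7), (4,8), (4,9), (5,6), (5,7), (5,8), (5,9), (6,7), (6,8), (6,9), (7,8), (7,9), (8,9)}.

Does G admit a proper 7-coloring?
No, G is not 7-colorable

The clique on vertices [2, 3, 4, 5, 6, 7, 8, 9] has size 8 > 7, so it alone needs 8 colors.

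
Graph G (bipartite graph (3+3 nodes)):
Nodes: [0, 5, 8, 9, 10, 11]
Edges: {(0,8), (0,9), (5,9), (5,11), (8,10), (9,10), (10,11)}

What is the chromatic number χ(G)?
χ(G) = 2

Clique number ω(G) = 2 (lower bound: χ ≥ ω).
The graph is bipartite (no odd cycle), so 2 colors suffice: χ(G) = 2.
A valid 2-coloring: color 1: [0, 5, 10]; color 2: [8, 9, 11].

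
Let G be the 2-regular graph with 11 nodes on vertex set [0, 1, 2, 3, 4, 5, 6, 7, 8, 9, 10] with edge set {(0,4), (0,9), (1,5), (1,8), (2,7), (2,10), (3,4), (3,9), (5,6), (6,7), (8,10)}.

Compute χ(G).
Clique number ω(G) = 2 (lower bound: χ ≥ ω).
Odd cycle [5, 1, 8, 10, 2, 7, 6] needs 3 colors (χ ≥ 3).
The coloring below uses 3 colors, so χ(G) = 3.
A valid 3-coloring: color 1: [0, 1, 3, 7, 10]; color 2: [2, 4, 5, 8, 9]; color 3: [6].

χ(G) = 3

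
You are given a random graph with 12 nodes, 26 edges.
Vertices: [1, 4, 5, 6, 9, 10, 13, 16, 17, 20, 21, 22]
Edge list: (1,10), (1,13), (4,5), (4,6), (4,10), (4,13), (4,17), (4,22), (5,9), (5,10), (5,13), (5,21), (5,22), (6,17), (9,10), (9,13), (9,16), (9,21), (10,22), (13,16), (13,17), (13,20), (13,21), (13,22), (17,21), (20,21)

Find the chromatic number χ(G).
Clique number ω(G) = 4 (lower bound: χ ≥ ω).
The clique on [4, 5, 10, 22] has size 4, forcing χ ≥ 4, and the coloring below uses 4 colors, so χ(G) = 4.
A valid 4-coloring: color 1: [6, 10, 13]; color 2: [1, 4, 16, 21]; color 3: [5, 17, 20]; color 4: [9, 22].

χ(G) = 4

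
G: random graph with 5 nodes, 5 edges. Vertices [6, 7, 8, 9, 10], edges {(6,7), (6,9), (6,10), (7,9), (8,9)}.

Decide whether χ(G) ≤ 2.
The clique on vertices [6, 7, 9] has size 3 > 2, so it alone needs 3 colors.

No, G is not 2-colorable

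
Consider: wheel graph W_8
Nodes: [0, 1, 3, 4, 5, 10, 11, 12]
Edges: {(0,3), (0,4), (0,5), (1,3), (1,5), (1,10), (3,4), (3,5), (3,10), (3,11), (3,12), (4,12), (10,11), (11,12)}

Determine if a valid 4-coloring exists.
Yes, G is 4-colorable

A valid 4-coloring: color 1: [3]; color 2: [5, 10, 12]; color 3: [1, 4, 11]; color 4: [0].
(χ(G) = 4 ≤ 4.)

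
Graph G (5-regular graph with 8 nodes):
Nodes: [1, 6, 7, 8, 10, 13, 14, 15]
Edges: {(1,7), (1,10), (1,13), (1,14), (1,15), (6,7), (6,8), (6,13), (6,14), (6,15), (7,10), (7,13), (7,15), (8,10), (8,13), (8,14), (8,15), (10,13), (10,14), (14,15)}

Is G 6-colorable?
Yes, G is 6-colorable

A valid 6-coloring: color 1: [1, 6]; color 2: [13, 14]; color 3: [10, 15]; color 4: [7, 8].
(χ(G) = 4 ≤ 6.)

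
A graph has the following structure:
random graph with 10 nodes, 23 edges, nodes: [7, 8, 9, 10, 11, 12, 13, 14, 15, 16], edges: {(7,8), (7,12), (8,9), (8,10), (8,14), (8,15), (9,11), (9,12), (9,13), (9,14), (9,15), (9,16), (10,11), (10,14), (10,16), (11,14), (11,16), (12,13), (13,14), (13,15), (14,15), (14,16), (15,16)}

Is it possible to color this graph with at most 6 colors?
Yes, G is 6-colorable

A valid 6-coloring: color 1: [12, 14]; color 2: [7, 9, 10]; color 3: [8, 13, 16]; color 4: [11, 15].
(χ(G) = 4 ≤ 6.)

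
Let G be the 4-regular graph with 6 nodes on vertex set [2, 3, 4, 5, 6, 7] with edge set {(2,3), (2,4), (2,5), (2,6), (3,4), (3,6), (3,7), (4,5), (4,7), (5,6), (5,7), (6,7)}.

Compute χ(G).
χ(G) = 3

Clique number ω(G) = 3 (lower bound: χ ≥ ω).
The clique on [2, 3, 4] has size 3, forcing χ ≥ 3, and the coloring below uses 3 colors, so χ(G) = 3.
A valid 3-coloring: color 1: [2, 7]; color 2: [3, 5]; color 3: [4, 6].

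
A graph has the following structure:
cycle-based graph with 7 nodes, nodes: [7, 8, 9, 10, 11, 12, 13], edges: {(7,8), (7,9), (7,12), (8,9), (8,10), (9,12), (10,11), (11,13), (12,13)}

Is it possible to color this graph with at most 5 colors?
A valid 5-coloring: color 1: [8, 11, 12]; color 2: [7, 10, 13]; color 3: [9].
(χ(G) = 3 ≤ 5.)

Yes, G is 5-colorable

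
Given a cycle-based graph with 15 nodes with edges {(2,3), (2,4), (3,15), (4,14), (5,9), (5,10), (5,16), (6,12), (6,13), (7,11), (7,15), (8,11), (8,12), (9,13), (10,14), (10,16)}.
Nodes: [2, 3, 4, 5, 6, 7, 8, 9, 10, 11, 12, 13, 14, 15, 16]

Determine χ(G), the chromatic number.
Clique number ω(G) = 3 (lower bound: χ ≥ ω).
The clique on [5, 10, 16] has size 3, forcing χ ≥ 3, and the coloring below uses 3 colors, so χ(G) = 3.
A valid 3-coloring: color 1: [2, 5, 11, 12, 13, 14, 15]; color 2: [3, 4, 6, 7, 8, 9, 10]; color 3: [16].

χ(G) = 3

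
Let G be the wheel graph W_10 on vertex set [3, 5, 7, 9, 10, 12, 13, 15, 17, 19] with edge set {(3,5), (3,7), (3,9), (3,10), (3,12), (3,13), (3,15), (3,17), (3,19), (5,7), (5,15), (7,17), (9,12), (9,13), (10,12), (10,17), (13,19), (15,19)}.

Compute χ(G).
χ(G) = 4

Clique number ω(G) = 3 (lower bound: χ ≥ ω).
Odd cycle [10, 17, 7, 5, 15, 19, 13, 9, 12] needs 3 colors (χ ≥ 3).
Vertex 3 is adjacent to every vertex of [5, 7, 9, 10, 12, 13, 15, 17, 19], which already need 3 colors among themselves, so 3 needs a new color (χ ≥ 4).
The coloring below uses 4 colors, so χ(G) = 4.
A valid 4-coloring: color 1: [3]; color 2: [7, 9, 10, 15]; color 3: [5, 12, 17, 19]; color 4: [13].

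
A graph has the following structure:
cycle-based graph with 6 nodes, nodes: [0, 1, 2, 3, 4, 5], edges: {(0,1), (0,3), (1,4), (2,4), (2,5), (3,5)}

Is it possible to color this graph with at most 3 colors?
Yes, G is 3-colorable

A valid 3-coloring: color 1: [1, 2, 3]; color 2: [0, 4, 5].
(χ(G) = 2 ≤ 3.)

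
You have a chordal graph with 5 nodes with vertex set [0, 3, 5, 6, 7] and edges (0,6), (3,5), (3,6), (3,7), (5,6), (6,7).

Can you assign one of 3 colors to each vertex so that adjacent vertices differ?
Yes, G is 3-colorable

A valid 3-coloring: color 1: [6]; color 2: [0, 3]; color 3: [5, 7].
(χ(G) = 3 ≤ 3.)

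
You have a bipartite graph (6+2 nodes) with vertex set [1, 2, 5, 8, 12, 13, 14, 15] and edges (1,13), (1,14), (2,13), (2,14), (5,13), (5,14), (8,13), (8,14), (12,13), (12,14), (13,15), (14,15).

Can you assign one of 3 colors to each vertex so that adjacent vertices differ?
A valid 3-coloring: color 1: [13, 14]; color 2: [1, 2, 5, 8, 12, 15].
(χ(G) = 2 ≤ 3.)

Yes, G is 3-colorable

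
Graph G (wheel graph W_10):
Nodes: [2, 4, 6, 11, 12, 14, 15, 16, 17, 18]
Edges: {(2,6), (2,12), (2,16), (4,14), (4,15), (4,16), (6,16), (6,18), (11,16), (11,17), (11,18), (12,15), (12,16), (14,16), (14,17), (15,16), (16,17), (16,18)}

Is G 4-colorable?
Yes, G is 4-colorable

A valid 4-coloring: color 1: [16]; color 2: [2, 14, 15, 18]; color 3: [4, 6, 12, 17]; color 4: [11].
(χ(G) = 4 ≤ 4.)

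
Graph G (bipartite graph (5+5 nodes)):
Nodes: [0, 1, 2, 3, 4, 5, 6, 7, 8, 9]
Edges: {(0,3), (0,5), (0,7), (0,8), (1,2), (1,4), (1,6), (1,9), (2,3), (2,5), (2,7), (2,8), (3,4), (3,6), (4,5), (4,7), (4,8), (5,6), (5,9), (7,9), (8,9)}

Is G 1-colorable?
No, G is not 1-colorable

Edge (0,8) forces its endpoints to differ, so 1 color is not enough.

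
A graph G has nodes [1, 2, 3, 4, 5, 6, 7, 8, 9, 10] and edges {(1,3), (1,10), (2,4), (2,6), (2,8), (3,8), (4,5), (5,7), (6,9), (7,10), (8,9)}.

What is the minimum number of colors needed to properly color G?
Clique number ω(G) = 2 (lower bound: χ ≥ ω).
The graph is bipartite (no odd cycle), so 2 colors suffice: χ(G) = 2.
A valid 2-coloring: color 1: [1, 4, 6, 7, 8]; color 2: [2, 3, 5, 9, 10].

χ(G) = 2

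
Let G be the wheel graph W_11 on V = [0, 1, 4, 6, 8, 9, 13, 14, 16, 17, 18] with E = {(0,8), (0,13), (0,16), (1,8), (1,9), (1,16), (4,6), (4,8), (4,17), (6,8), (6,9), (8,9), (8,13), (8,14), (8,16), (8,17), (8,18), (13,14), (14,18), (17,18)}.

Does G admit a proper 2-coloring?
No, G is not 2-colorable

The clique on vertices [0, 8, 16] has size 3 > 2, so it alone needs 3 colors.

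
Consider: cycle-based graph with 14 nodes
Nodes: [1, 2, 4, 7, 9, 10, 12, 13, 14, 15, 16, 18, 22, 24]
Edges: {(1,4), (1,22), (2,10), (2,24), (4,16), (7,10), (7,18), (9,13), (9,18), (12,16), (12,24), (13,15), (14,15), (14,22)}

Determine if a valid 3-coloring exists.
Yes, G is 3-colorable

A valid 3-coloring: color 1: [2, 4, 7, 9, 12, 15, 22]; color 2: [1, 10, 13, 14, 16, 18, 24].
(χ(G) = 2 ≤ 3.)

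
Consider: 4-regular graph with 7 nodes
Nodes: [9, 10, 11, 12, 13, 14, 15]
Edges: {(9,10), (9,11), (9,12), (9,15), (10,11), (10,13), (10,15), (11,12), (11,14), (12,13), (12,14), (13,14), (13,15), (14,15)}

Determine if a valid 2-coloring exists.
No, G is not 2-colorable

The clique on vertices [9, 10, 11] has size 3 > 2, so it alone needs 3 colors.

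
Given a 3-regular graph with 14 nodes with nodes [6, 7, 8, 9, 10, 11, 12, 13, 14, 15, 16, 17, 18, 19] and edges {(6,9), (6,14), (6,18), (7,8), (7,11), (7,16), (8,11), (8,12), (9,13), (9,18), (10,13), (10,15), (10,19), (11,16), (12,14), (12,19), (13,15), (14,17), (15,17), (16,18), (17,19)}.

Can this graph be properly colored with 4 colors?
A valid 4-coloring: color 1: [8, 9, 14, 15, 16, 19]; color 2: [6, 11, 12, 13, 17]; color 3: [7, 10, 18].
(χ(G) = 3 ≤ 4.)

Yes, G is 4-colorable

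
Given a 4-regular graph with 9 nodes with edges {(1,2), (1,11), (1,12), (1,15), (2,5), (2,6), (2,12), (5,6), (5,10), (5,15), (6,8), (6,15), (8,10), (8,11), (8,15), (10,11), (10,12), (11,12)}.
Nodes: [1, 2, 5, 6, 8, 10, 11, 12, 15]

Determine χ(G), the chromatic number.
χ(G) = 3

Clique number ω(G) = 3 (lower bound: χ ≥ ω).
The clique on [1, 2, 12] has size 3, forcing χ ≥ 3, and the coloring below uses 3 colors, so χ(G) = 3.
A valid 3-coloring: color 1: [2, 11, 15]; color 2: [1, 6, 10]; color 3: [5, 8, 12].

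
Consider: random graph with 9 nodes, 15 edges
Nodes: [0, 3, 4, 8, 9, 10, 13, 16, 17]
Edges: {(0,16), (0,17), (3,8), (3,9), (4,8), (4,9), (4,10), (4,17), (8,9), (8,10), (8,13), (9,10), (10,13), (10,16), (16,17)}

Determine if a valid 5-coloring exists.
Yes, G is 5-colorable

A valid 5-coloring: color 1: [3, 10, 17]; color 2: [8, 16]; color 3: [0, 4, 13]; color 4: [9].
(χ(G) = 4 ≤ 5.)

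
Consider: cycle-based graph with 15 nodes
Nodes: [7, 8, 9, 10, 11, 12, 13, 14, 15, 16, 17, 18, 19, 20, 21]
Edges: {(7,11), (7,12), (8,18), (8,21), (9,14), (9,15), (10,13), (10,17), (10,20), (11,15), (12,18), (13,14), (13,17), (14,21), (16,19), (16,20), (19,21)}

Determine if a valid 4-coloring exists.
Yes, G is 4-colorable

A valid 4-coloring: color 1: [9, 11, 12, 13, 16, 21]; color 2: [7, 8, 10, 14, 15, 19]; color 3: [17, 18, 20].
(χ(G) = 3 ≤ 4.)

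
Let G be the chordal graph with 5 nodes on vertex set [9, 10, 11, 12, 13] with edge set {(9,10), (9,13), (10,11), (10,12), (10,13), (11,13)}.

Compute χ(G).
Clique number ω(G) = 3 (lower bound: χ ≥ ω).
The clique on [9, 10, 13] has size 3, forcing χ ≥ 3, and the coloring below uses 3 colors, so χ(G) = 3.
A valid 3-coloring: color 1: [10]; color 2: [12, 13]; color 3: [9, 11].

χ(G) = 3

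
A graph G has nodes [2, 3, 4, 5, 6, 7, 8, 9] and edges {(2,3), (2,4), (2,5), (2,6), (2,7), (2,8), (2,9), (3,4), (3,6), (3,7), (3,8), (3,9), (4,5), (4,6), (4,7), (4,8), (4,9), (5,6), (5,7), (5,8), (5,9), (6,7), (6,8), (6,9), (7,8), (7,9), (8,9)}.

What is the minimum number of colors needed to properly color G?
χ(G) = 7

Clique number ω(G) = 7 (lower bound: χ ≥ ω).
The clique on [2, 3, 4, 6, 7, 8, 9] has size 7, forcing χ ≥ 7, and the coloring below uses 7 colors, so χ(G) = 7.
A valid 7-coloring: color 1: [6]; color 2: [4]; color 3: [2]; color 4: [9]; color 5: [8]; color 6: [7]; color 7: [3, 5].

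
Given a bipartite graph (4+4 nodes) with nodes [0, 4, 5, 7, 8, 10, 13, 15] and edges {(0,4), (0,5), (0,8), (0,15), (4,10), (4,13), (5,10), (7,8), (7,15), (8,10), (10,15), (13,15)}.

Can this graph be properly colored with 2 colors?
A valid 2-coloring: color 1: [0, 7, 10, 13]; color 2: [4, 5, 8, 15].
(χ(G) = 2 ≤ 2.)

Yes, G is 2-colorable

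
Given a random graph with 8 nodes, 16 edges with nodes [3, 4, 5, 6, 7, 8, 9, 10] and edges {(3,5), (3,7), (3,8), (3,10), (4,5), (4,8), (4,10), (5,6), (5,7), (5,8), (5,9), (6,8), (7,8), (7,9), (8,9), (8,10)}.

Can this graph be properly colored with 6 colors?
Yes, G is 6-colorable

A valid 6-coloring: color 1: [8]; color 2: [5, 10]; color 3: [4, 6, 7]; color 4: [3, 9].
(χ(G) = 4 ≤ 6.)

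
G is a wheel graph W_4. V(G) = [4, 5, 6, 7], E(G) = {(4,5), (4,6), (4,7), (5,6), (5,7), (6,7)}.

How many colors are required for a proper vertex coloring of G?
χ(G) = 4

Clique number ω(G) = 4 (lower bound: χ ≥ ω).
The clique on [4, 5, 6, 7] has size 4, forcing χ ≥ 4, and the coloring below uses 4 colors, so χ(G) = 4.
A valid 4-coloring: color 1: [5]; color 2: [7]; color 3: [6]; color 4: [4].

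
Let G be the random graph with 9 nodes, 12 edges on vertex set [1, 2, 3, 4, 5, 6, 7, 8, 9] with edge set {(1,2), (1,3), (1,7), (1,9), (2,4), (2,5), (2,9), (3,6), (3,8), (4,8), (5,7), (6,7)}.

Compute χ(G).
Clique number ω(G) = 3 (lower bound: χ ≥ ω).
The clique on [1, 2, 9] has size 3, forcing χ ≥ 3, and the coloring below uses 3 colors, so χ(G) = 3.
A valid 3-coloring: color 1: [2, 3, 7]; color 2: [1, 5, 6, 8]; color 3: [4, 9].

χ(G) = 3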